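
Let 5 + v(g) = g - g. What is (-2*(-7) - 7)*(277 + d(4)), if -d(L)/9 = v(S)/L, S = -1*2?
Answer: 8071/4 ≈ 2017.8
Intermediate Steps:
S = -2
v(g) = -5 (v(g) = -5 + (g - g) = -5 + 0 = -5)
d(L) = 45/L (d(L) = -(-45)/L = 45/L)
(-2*(-7) - 7)*(277 + d(4)) = (-2*(-7) - 7)*(277 + 45/4) = (14 - 7)*(277 + 45*(1/4)) = 7*(277 + 45/4) = 7*(1153/4) = 8071/4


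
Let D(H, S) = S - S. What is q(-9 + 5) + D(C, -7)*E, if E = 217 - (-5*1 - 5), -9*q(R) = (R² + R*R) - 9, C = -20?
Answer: -23/9 ≈ -2.5556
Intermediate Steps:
D(H, S) = 0
q(R) = 1 - 2*R²/9 (q(R) = -((R² + R*R) - 9)/9 = -((R² + R²) - 9)/9 = -(2*R² - 9)/9 = -(-9 + 2*R²)/9 = 1 - 2*R²/9)
E = 227 (E = 217 - (-5 - 5) = 217 - 1*(-10) = 217 + 10 = 227)
q(-9 + 5) + D(C, -7)*E = (1 - 2*(-9 + 5)²/9) + 0*227 = (1 - 2/9*(-4)²) + 0 = (1 - 2/9*16) + 0 = (1 - 32/9) + 0 = -23/9 + 0 = -23/9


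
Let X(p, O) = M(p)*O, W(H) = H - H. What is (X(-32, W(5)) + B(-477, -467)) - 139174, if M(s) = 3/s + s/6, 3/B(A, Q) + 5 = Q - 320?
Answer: -36741937/264 ≈ -1.3917e+5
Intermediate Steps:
B(A, Q) = 3/(-325 + Q) (B(A, Q) = 3/(-5 + (Q - 320)) = 3/(-5 + (-320 + Q)) = 3/(-325 + Q))
W(H) = 0
M(s) = 3/s + s/6 (M(s) = 3/s + s*(⅙) = 3/s + s/6)
X(p, O) = O*(3/p + p/6) (X(p, O) = (3/p + p/6)*O = O*(3/p + p/6))
(X(-32, W(5)) + B(-477, -467)) - 139174 = ((⅙)*0*(18 + (-32)²)/(-32) + 3/(-325 - 467)) - 139174 = ((⅙)*0*(-1/32)*(18 + 1024) + 3/(-792)) - 139174 = ((⅙)*0*(-1/32)*1042 + 3*(-1/792)) - 139174 = (0 - 1/264) - 139174 = -1/264 - 139174 = -36741937/264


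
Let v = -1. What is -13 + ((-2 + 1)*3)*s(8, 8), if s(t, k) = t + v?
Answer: -34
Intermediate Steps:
s(t, k) = -1 + t (s(t, k) = t - 1 = -1 + t)
-13 + ((-2 + 1)*3)*s(8, 8) = -13 + ((-2 + 1)*3)*(-1 + 8) = -13 - 1*3*7 = -13 - 3*7 = -13 - 21 = -34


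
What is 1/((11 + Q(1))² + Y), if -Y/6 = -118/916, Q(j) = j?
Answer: 229/33153 ≈ 0.0069074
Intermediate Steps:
Y = 177/229 (Y = -(-708)/916 = -6*(-59/458) = 177/229 ≈ 0.77293)
1/((11 + Q(1))² + Y) = 1/((11 + 1)² + 177/229) = 1/(12² + 177/229) = 1/(144 + 177/229) = 1/(33153/229) = 229/33153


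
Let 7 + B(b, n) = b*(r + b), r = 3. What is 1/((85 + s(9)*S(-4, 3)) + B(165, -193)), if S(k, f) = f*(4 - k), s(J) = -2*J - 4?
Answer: 1/27270 ≈ 3.6670e-5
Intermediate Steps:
s(J) = -4 - 2*J
B(b, n) = -7 + b*(3 + b)
1/((85 + s(9)*S(-4, 3)) + B(165, -193)) = 1/((85 + (-4 - 2*9)*(3*(4 - 1*(-4)))) + (-7 + 165² + 3*165)) = 1/((85 + (-4 - 18)*(3*(4 + 4))) + (-7 + 27225 + 495)) = 1/((85 - 66*8) + 27713) = 1/((85 - 22*24) + 27713) = 1/((85 - 528) + 27713) = 1/(-443 + 27713) = 1/27270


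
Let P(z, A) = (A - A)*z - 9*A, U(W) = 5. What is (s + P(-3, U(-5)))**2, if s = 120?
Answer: 5625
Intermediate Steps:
P(z, A) = -9*A (P(z, A) = 0*z - 9*A = 0 - 9*A = -9*A)
(s + P(-3, U(-5)))**2 = (120 - 9*5)**2 = (120 - 45)**2 = 75**2 = 5625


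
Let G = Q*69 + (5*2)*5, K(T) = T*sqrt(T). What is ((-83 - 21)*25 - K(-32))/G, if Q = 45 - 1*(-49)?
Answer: -325/817 + 16*I*sqrt(2)/817 ≈ -0.3978 + 0.027696*I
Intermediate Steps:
Q = 94 (Q = 45 + 49 = 94)
K(T) = T**(3/2)
G = 6536 (G = 94*69 + (5*2)*5 = 6486 + 10*5 = 6486 + 50 = 6536)
((-83 - 21)*25 - K(-32))/G = ((-83 - 21)*25 - (-32)**(3/2))/6536 = (-104*25 - (-128)*I*sqrt(2))*(1/6536) = (-2600 + 128*I*sqrt(2))*(1/6536) = -325/817 + 16*I*sqrt(2)/817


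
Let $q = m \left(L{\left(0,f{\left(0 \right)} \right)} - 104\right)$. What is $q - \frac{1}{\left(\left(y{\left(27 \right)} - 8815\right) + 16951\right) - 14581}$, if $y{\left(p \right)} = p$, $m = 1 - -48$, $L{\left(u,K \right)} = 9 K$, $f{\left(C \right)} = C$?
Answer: $- \frac{32706127}{6418} \approx -5096.0$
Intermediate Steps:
$m = 49$ ($m = 1 + 48 = 49$)
$q = -5096$ ($q = 49 \left(9 \cdot 0 - 104\right) = 49 \left(0 - 104\right) = 49 \left(-104\right) = -5096$)
$q - \frac{1}{\left(\left(y{\left(27 \right)} - 8815\right) + 16951\right) - 14581} = -5096 - \frac{1}{\left(\left(27 - 8815\right) + 16951\right) - 14581} = -5096 - \frac{1}{\left(-8788 + 16951\right) - 14581} = -5096 - \frac{1}{8163 - 14581} = -5096 - \frac{1}{-6418} = -5096 - - \frac{1}{6418} = -5096 + \frac{1}{6418} = - \frac{32706127}{6418}$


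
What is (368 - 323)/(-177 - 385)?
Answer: -45/562 ≈ -0.080071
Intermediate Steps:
(368 - 323)/(-177 - 385) = 45/(-562) = 45*(-1/562) = -45/562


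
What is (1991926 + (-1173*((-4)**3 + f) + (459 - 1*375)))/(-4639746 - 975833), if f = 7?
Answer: -2058871/5615579 ≈ -0.36664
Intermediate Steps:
(1991926 + (-1173*((-4)**3 + f) + (459 - 1*375)))/(-4639746 - 975833) = (1991926 + (-1173*((-4)**3 + 7) + (459 - 1*375)))/(-4639746 - 975833) = (1991926 + (-1173*(-64 + 7) + (459 - 375)))/(-5615579) = (1991926 + (-1173*(-57) + 84))*(-1/5615579) = (1991926 + (-69*(-969) + 84))*(-1/5615579) = (1991926 + (66861 + 84))*(-1/5615579) = (1991926 + 66945)*(-1/5615579) = 2058871*(-1/5615579) = -2058871/5615579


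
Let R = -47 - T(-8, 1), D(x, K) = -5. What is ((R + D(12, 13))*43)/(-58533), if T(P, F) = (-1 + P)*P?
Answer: 5332/58533 ≈ 0.091094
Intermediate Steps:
T(P, F) = P*(-1 + P)
R = -119 (R = -47 - (-8)*(-1 - 8) = -47 - (-8)*(-9) = -47 - 1*72 = -47 - 72 = -119)
((R + D(12, 13))*43)/(-58533) = ((-119 - 5)*43)/(-58533) = -124*43*(-1/58533) = -5332*(-1/58533) = 5332/58533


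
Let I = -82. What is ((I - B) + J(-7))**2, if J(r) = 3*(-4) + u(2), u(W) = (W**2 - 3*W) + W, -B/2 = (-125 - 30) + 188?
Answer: 784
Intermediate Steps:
B = -66 (B = -2*((-125 - 30) + 188) = -2*(-155 + 188) = -2*33 = -66)
u(W) = W**2 - 2*W
J(r) = -12 (J(r) = 3*(-4) + 2*(-2 + 2) = -12 + 2*0 = -12 + 0 = -12)
((I - B) + J(-7))**2 = ((-82 - 1*(-66)) - 12)**2 = ((-82 + 66) - 12)**2 = (-16 - 12)**2 = (-28)**2 = 784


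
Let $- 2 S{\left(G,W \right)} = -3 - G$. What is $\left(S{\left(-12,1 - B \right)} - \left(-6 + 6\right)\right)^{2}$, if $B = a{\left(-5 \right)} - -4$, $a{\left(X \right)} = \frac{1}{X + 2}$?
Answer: $\frac{81}{4} \approx 20.25$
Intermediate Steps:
$a{\left(X \right)} = \frac{1}{2 + X}$
$B = \frac{11}{3}$ ($B = \frac{1}{2 - 5} - -4 = \frac{1}{-3} + 4 = - \frac{1}{3} + 4 = \frac{11}{3} \approx 3.6667$)
$S{\left(G,W \right)} = \frac{3}{2} + \frac{G}{2}$ ($S{\left(G,W \right)} = - \frac{-3 - G}{2} = \frac{3}{2} + \frac{G}{2}$)
$\left(S{\left(-12,1 - B \right)} - \left(-6 + 6\right)\right)^{2} = \left(\left(\frac{3}{2} + \frac{1}{2} \left(-12\right)\right) - \left(-6 + 6\right)\right)^{2} = \left(\left(\frac{3}{2} - 6\right) - 0\right)^{2} = \left(- \frac{9}{2} + 0\right)^{2} = \left(- \frac{9}{2}\right)^{2} = \frac{81}{4}$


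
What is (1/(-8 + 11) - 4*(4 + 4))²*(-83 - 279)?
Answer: -3267050/9 ≈ -3.6301e+5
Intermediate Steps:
(1/(-8 + 11) - 4*(4 + 4))²*(-83 - 279) = (1/3 - 4*8)²*(-362) = (⅓ - 32)²*(-362) = (-95/3)²*(-362) = (9025/9)*(-362) = -3267050/9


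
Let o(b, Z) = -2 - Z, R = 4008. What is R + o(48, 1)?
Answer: 4005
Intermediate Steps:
R + o(48, 1) = 4008 + (-2 - 1*1) = 4008 + (-2 - 1) = 4008 - 3 = 4005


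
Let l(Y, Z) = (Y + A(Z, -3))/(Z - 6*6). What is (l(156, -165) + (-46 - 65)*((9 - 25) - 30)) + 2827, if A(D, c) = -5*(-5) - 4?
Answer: 531452/67 ≈ 7932.1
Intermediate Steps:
A(D, c) = 21 (A(D, c) = 25 - 4 = 21)
l(Y, Z) = (21 + Y)/(-36 + Z) (l(Y, Z) = (Y + 21)/(Z - 6*6) = (21 + Y)/(Z - 36) = (21 + Y)/(-36 + Z))
(l(156, -165) + (-46 - 65)*((9 - 25) - 30)) + 2827 = ((21 + 156)/(-36 - 165) + (-46 - 65)*((9 - 25) - 30)) + 2827 = (177/(-201) - 111*(-16 - 30)) + 2827 = (-1/201*177 - 111*(-46)) + 2827 = (-59/67 + 5106) + 2827 = 342043/67 + 2827 = 531452/67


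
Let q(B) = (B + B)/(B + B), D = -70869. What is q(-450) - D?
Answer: 70870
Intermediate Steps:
q(B) = 1 (q(B) = (2*B)/((2*B)) = (2*B)*(1/(2*B)) = 1)
q(-450) - D = 1 - 1*(-70869) = 1 + 70869 = 70870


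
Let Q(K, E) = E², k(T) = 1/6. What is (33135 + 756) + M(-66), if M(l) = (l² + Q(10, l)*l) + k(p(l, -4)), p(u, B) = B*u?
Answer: -1495493/6 ≈ -2.4925e+5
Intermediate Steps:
k(T) = ⅙
M(l) = ⅙ + l² + l³ (M(l) = (l² + l²*l) + ⅙ = (l² + l³) + ⅙ = ⅙ + l² + l³)
(33135 + 756) + M(-66) = (33135 + 756) + (⅙ + (-66)² + (-66)³) = 33891 + (⅙ + 4356 - 287496) = 33891 - 1698839/6 = -1495493/6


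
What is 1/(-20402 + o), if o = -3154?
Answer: -1/23556 ≈ -4.2452e-5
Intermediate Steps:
1/(-20402 + o) = 1/(-20402 - 3154) = 1/(-23556) = -1/23556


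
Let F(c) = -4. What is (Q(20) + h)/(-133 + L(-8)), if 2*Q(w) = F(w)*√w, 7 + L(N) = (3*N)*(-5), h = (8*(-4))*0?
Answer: √5/5 ≈ 0.44721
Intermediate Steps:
h = 0 (h = -32*0 = 0)
L(N) = -7 - 15*N (L(N) = -7 + (3*N)*(-5) = -7 - 15*N)
Q(w) = -2*√w (Q(w) = (-4*√w)/2 = -2*√w)
(Q(20) + h)/(-133 + L(-8)) = (-4*√5 + 0)/(-133 + (-7 - 15*(-8))) = (-4*√5 + 0)/(-133 + (-7 + 120)) = (-4*√5 + 0)/(-133 + 113) = -4*√5/(-20) = -4*√5*(-1/20) = √5/5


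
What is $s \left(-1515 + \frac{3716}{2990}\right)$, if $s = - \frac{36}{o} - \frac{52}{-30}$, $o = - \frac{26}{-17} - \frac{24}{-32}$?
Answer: $\frac{14795932046}{695175} \approx 21284.0$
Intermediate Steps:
$o = \frac{155}{68}$ ($o = \left(-26\right) \left(- \frac{1}{17}\right) - - \frac{3}{4} = \frac{26}{17} + \frac{3}{4} = \frac{155}{68} \approx 2.2794$)
$s = - \frac{6538}{465}$ ($s = - \frac{36}{\frac{155}{68}} - \frac{52}{-30} = \left(-36\right) \frac{68}{155} - - \frac{26}{15} = - \frac{2448}{155} + \frac{26}{15} = - \frac{6538}{465} \approx -14.06$)
$s \left(-1515 + \frac{3716}{2990}\right) = - \frac{6538 \left(-1515 + \frac{3716}{2990}\right)}{465} = - \frac{6538 \left(-1515 + 3716 \cdot \frac{1}{2990}\right)}{465} = - \frac{6538 \left(-1515 + \frac{1858}{1495}\right)}{465} = \left(- \frac{6538}{465}\right) \left(- \frac{2263067}{1495}\right) = \frac{14795932046}{695175}$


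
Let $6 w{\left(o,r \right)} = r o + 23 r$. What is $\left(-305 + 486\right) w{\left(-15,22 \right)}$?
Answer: $\frac{15928}{3} \approx 5309.3$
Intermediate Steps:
$w{\left(o,r \right)} = \frac{23 r}{6} + \frac{o r}{6}$ ($w{\left(o,r \right)} = \frac{r o + 23 r}{6} = \frac{o r + 23 r}{6} = \frac{23 r + o r}{6} = \frac{23 r}{6} + \frac{o r}{6}$)
$\left(-305 + 486\right) w{\left(-15,22 \right)} = \left(-305 + 486\right) \frac{1}{6} \cdot 22 \left(23 - 15\right) = 181 \cdot \frac{1}{6} \cdot 22 \cdot 8 = 181 \cdot \frac{88}{3} = \frac{15928}{3}$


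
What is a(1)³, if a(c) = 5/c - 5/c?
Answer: 0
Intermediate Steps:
a(c) = 0
a(1)³ = 0³ = 0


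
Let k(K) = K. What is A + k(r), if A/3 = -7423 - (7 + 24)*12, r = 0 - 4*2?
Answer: -23393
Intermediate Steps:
r = -8 (r = 0 - 8 = -8)
A = -23385 (A = 3*(-7423 - (7 + 24)*12) = 3*(-7423 - 31*12) = 3*(-7423 - 1*372) = 3*(-7423 - 372) = 3*(-7795) = -23385)
A + k(r) = -23385 - 8 = -23393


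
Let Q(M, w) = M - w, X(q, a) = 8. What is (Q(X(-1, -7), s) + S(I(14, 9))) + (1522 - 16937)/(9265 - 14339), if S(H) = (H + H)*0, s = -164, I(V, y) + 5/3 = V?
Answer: 888143/5074 ≈ 175.04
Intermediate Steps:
I(V, y) = -5/3 + V
S(H) = 0 (S(H) = (2*H)*0 = 0)
(Q(X(-1, -7), s) + S(I(14, 9))) + (1522 - 16937)/(9265 - 14339) = ((8 - 1*(-164)) + 0) + (1522 - 16937)/(9265 - 14339) = ((8 + 164) + 0) - 15415/(-5074) = (172 + 0) - 15415*(-1/5074) = 172 + 15415/5074 = 888143/5074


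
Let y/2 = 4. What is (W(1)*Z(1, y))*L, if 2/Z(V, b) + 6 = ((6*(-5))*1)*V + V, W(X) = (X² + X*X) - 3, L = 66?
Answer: 132/35 ≈ 3.7714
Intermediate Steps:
y = 8 (y = 2*4 = 8)
W(X) = -3 + 2*X² (W(X) = (X² + X²) - 3 = 2*X² - 3 = -3 + 2*X²)
Z(V, b) = 2/(-6 - 29*V) (Z(V, b) = 2/(-6 + (((6*(-5))*1)*V + V)) = 2/(-6 + ((-30*1)*V + V)) = 2/(-6 + (-30*V + V)) = 2/(-6 - 29*V))
(W(1)*Z(1, y))*L = ((-3 + 2*1²)*(-2/(6 + 29*1)))*66 = ((-3 + 2*1)*(-2/(6 + 29)))*66 = ((-3 + 2)*(-2/35))*66 = -(-2)/35*66 = -1*(-2/35)*66 = (2/35)*66 = 132/35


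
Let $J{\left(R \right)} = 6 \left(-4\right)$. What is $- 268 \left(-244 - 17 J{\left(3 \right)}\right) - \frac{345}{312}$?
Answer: $- \frac{4571123}{104} \approx -43953.0$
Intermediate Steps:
$J{\left(R \right)} = -24$
$- 268 \left(-244 - 17 J{\left(3 \right)}\right) - \frac{345}{312} = - 268 \left(-244 - 17 \left(-24\right)\right) - \frac{345}{312} = - 268 \left(-244 - -408\right) - \frac{115}{104} = - 268 \left(-244 + 408\right) - \frac{115}{104} = \left(-268\right) 164 - \frac{115}{104} = -43952 - \frac{115}{104} = - \frac{4571123}{104}$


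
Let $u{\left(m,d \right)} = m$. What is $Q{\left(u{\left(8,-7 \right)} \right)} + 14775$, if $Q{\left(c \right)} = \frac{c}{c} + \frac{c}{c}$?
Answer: $14777$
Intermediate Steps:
$Q{\left(c \right)} = 2$ ($Q{\left(c \right)} = 1 + 1 = 2$)
$Q{\left(u{\left(8,-7 \right)} \right)} + 14775 = 2 + 14775 = 14777$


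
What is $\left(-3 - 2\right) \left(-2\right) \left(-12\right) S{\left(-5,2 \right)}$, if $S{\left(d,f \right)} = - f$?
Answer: $240$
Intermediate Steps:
$\left(-3 - 2\right) \left(-2\right) \left(-12\right) S{\left(-5,2 \right)} = \left(-3 - 2\right) \left(-2\right) \left(-12\right) \left(\left(-1\right) 2\right) = \left(-5\right) \left(-2\right) \left(-12\right) \left(-2\right) = 10 \left(-12\right) \left(-2\right) = \left(-120\right) \left(-2\right) = 240$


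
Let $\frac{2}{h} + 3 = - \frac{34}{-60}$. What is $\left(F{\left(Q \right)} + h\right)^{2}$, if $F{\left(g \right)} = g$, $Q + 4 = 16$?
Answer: $\frac{665856}{5329} \approx 124.95$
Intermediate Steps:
$Q = 12$ ($Q = -4 + 16 = 12$)
$h = - \frac{60}{73}$ ($h = \frac{2}{-3 - \frac{34}{-60}} = \frac{2}{-3 - - \frac{17}{30}} = \frac{2}{-3 + \frac{17}{30}} = \frac{2}{- \frac{73}{30}} = 2 \left(- \frac{30}{73}\right) = - \frac{60}{73} \approx -0.82192$)
$\left(F{\left(Q \right)} + h\right)^{2} = \left(12 - \frac{60}{73}\right)^{2} = \left(\frac{816}{73}\right)^{2} = \frac{665856}{5329}$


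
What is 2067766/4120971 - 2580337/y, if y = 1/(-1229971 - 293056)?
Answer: 16195098385965363895/4120971 ≈ 3.9299e+12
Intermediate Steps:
y = -1/1523027 (y = 1/(-1523027) = -1/1523027 ≈ -6.5659e-7)
2067766/4120971 - 2580337/y = 2067766/4120971 - 2580337/(-1/1523027) = 2067766*(1/4120971) - 2580337*(-1523027) = 2067766/4120971 + 3929922920099 = 16195098385965363895/4120971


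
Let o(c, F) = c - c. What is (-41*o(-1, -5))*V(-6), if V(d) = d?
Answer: 0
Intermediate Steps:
o(c, F) = 0
(-41*o(-1, -5))*V(-6) = -41*0*(-6) = 0*(-6) = 0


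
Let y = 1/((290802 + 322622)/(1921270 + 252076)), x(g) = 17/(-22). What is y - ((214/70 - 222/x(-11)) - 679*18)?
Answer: 311156654301/26070520 ≈ 11935.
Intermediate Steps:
x(g) = -17/22 (x(g) = 17*(-1/22) = -17/22)
y = 155239/43816 (y = 1/(613424/2173346) = 1/(613424*(1/2173346)) = 1/(43816/155239) = 155239/43816 ≈ 3.5430)
y - ((214/70 - 222/x(-11)) - 679*18) = 155239/43816 - ((214/70 - 222/(-17/22)) - 679*18) = 155239/43816 - ((214*(1/70) - 222*(-22/17)) - 12222) = 155239/43816 - ((107/35 + 4884/17) - 12222) = 155239/43816 - (172759/595 - 12222) = 155239/43816 - 1*(-7099331/595) = 155239/43816 + 7099331/595 = 311156654301/26070520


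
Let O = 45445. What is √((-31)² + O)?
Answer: √46406 ≈ 215.42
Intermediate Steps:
√((-31)² + O) = √((-31)² + 45445) = √(961 + 45445) = √46406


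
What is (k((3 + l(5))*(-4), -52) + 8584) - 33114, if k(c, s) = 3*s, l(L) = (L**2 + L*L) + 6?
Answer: -24686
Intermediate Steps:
l(L) = 6 + 2*L**2 (l(L) = (L**2 + L**2) + 6 = 2*L**2 + 6 = 6 + 2*L**2)
(k((3 + l(5))*(-4), -52) + 8584) - 33114 = (3*(-52) + 8584) - 33114 = (-156 + 8584) - 33114 = 8428 - 33114 = -24686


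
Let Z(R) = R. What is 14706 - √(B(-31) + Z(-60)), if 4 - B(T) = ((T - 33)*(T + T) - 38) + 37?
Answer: 14706 - 3*I*√447 ≈ 14706.0 - 63.427*I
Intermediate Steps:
B(T) = 5 - 2*T*(-33 + T) (B(T) = 4 - (((T - 33)*(T + T) - 38) + 37) = 4 - (((-33 + T)*(2*T) - 38) + 37) = 4 - ((2*T*(-33 + T) - 38) + 37) = 4 - ((-38 + 2*T*(-33 + T)) + 37) = 4 - (-1 + 2*T*(-33 + T)) = 4 + (1 - 2*T*(-33 + T)) = 5 - 2*T*(-33 + T))
14706 - √(B(-31) + Z(-60)) = 14706 - √((5 - 2*(-31)² + 66*(-31)) - 60) = 14706 - √((5 - 2*961 - 2046) - 60) = 14706 - √((5 - 1922 - 2046) - 60) = 14706 - √(-3963 - 60) = 14706 - √(-4023) = 14706 - 3*I*√447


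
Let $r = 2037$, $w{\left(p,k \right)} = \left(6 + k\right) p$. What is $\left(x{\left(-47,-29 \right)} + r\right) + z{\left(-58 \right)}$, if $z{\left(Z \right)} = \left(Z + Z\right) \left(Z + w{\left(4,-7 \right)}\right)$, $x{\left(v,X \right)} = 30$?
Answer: $9259$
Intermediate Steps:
$w{\left(p,k \right)} = p \left(6 + k\right)$
$z{\left(Z \right)} = 2 Z \left(-4 + Z\right)$ ($z{\left(Z \right)} = \left(Z + Z\right) \left(Z + 4 \left(6 - 7\right)\right) = 2 Z \left(Z + 4 \left(-1\right)\right) = 2 Z \left(Z - 4\right) = 2 Z \left(-4 + Z\right)$)
$\left(x{\left(-47,-29 \right)} + r\right) + z{\left(-58 \right)} = \left(30 + 2037\right) + 2 \left(-58\right) \left(-4 - 58\right) = 2067 + 2 \left(-58\right) \left(-62\right) = 2067 + 7192 = 9259$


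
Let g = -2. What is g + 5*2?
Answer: 8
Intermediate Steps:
g + 5*2 = -2 + 5*2 = -2 + 10 = 8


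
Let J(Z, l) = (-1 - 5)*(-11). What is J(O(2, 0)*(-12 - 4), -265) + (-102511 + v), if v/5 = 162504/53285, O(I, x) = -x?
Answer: -1091593861/10657 ≈ -1.0243e+5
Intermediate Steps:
v = 162504/10657 (v = 5*(162504/53285) = 162504/10657 ≈ 15.249)
J(Z, l) = 66 (J(Z, l) = -6*(-11) = 66)
J(O(2, 0)*(-12 - 4), -265) + (-102511 + v) = 66 + (-102511 + 162504/10657) = 66 - 1092297223/10657 = -1091593861/10657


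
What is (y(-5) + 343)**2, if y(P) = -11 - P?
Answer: 113569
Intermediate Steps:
(y(-5) + 343)**2 = ((-11 - 1*(-5)) + 343)**2 = ((-11 + 5) + 343)**2 = (-6 + 343)**2 = 337**2 = 113569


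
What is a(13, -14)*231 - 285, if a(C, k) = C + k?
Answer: -516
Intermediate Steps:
a(13, -14)*231 - 285 = (13 - 14)*231 - 285 = -1*231 - 285 = -231 - 285 = -516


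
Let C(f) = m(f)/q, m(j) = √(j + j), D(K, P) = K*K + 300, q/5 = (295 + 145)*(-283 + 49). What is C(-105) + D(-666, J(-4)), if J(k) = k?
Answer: 443856 - I*√210/514800 ≈ 4.4386e+5 - 2.815e-5*I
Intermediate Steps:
q = -514800 (q = 5*((295 + 145)*(-283 + 49)) = 5*(440*(-234)) = 5*(-102960) = -514800)
D(K, P) = 300 + K² (D(K, P) = K² + 300 = 300 + K²)
m(j) = √2*√j (m(j) = √(2*j) = √2*√j)
C(f) = -√2*√f/514800 (C(f) = (√2*√f)/(-514800) = (√2*√f)*(-1/514800) = -√2*√f/514800)
C(-105) + D(-666, J(-4)) = -√2*√(-105)/514800 + (300 + (-666)²) = -√2*I*√105/514800 + (300 + 443556) = -I*√210/514800 + 443856 = 443856 - I*√210/514800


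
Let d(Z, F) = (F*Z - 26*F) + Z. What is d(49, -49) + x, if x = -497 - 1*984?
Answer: -2559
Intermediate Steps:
d(Z, F) = Z - 26*F + F*Z (d(Z, F) = (-26*F + F*Z) + Z = Z - 26*F + F*Z)
x = -1481 (x = -497 - 984 = -1481)
d(49, -49) + x = (49 - 26*(-49) - 49*49) - 1481 = (49 + 1274 - 2401) - 1481 = -1078 - 1481 = -2559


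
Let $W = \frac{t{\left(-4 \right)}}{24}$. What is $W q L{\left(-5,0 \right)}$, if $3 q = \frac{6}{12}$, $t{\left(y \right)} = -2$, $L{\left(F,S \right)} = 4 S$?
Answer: $0$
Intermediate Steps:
$W = - \frac{1}{12}$ ($W = - \frac{2}{24} = \left(-2\right) \frac{1}{24} = - \frac{1}{12} \approx -0.083333$)
$q = \frac{1}{6}$ ($q = \frac{6 \cdot \frac{1}{12}}{3} = \frac{1}{3} \cdot \frac{1}{2} = \frac{1}{6} \approx 0.16667$)
$W q L{\left(-5,0 \right)} = \left(- \frac{1}{12}\right) \frac{1}{6} \cdot 4 \cdot 0 = \left(- \frac{1}{72}\right) 0 = 0$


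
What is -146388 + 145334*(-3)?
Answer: -582390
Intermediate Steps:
-146388 + 145334*(-3) = -146388 - 436002 = -582390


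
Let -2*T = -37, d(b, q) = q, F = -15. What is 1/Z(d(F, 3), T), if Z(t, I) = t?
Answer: ⅓ ≈ 0.33333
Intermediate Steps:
T = 37/2 (T = -½*(-37) = 37/2 ≈ 18.500)
1/Z(d(F, 3), T) = 1/3 = ⅓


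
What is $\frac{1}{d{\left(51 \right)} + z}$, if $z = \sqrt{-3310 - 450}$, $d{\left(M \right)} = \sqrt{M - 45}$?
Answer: $\frac{1}{\sqrt{6} + 4 i \sqrt{235}} \approx 0.00065042 - 0.016282 i$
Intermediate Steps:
$d{\left(M \right)} = \sqrt{-45 + M}$
$z = 4 i \sqrt{235}$ ($z = \sqrt{-3760} = 4 i \sqrt{235} \approx 61.319 i$)
$\frac{1}{d{\left(51 \right)} + z} = \frac{1}{\sqrt{-45 + 51} + 4 i \sqrt{235}} = \frac{1}{\sqrt{6} + 4 i \sqrt{235}}$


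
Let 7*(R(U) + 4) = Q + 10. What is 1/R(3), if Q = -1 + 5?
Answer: -½ ≈ -0.50000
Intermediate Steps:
Q = 4
R(U) = -2 (R(U) = -4 + (4 + 10)/7 = -4 + (⅐)*14 = -4 + 2 = -2)
1/R(3) = 1/(-2) = -½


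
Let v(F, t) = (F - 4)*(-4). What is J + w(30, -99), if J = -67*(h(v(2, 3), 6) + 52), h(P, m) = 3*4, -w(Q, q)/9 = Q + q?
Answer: -3667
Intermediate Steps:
w(Q, q) = -9*Q - 9*q (w(Q, q) = -9*(Q + q) = -9*Q - 9*q)
v(F, t) = 16 - 4*F (v(F, t) = (-4 + F)*(-4) = 16 - 4*F)
h(P, m) = 12
J = -4288 (J = -67*(12 + 52) = -67*64 = -4288)
J + w(30, -99) = -4288 + (-9*30 - 9*(-99)) = -4288 + (-270 + 891) = -4288 + 621 = -3667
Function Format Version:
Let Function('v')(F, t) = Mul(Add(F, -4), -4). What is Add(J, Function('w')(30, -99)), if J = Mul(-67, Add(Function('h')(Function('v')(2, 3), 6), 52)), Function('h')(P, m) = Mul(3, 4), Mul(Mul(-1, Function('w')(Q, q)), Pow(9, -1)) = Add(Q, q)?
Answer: -3667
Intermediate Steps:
Function('w')(Q, q) = Add(Mul(-9, Q), Mul(-9, q)) (Function('w')(Q, q) = Mul(-9, Add(Q, q)) = Add(Mul(-9, Q), Mul(-9, q)))
Function('v')(F, t) = Add(16, Mul(-4, F)) (Function('v')(F, t) = Mul(Add(-4, F), -4) = Add(16, Mul(-4, F)))
Function('h')(P, m) = 12
J = -4288 (J = Mul(-67, Add(12, 52)) = Mul(-67, 64) = -4288)
Add(J, Function('w')(30, -99)) = Add(-4288, Add(Mul(-9, 30), Mul(-9, -99))) = Add(-4288, Add(-270, 891)) = Add(-4288, 621) = -3667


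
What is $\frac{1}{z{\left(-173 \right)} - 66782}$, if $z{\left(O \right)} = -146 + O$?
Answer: $- \frac{1}{67101} \approx -1.4903 \cdot 10^{-5}$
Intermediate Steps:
$\frac{1}{z{\left(-173 \right)} - 66782} = \frac{1}{\left(-146 - 173\right) - 66782} = \frac{1}{-319 - 66782} = \frac{1}{-67101} = - \frac{1}{67101}$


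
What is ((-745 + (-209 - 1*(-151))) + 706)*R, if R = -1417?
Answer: 137449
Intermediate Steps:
((-745 + (-209 - 1*(-151))) + 706)*R = ((-745 + (-209 - 1*(-151))) + 706)*(-1417) = ((-745 + (-209 + 151)) + 706)*(-1417) = ((-745 - 58) + 706)*(-1417) = (-803 + 706)*(-1417) = -97*(-1417) = 137449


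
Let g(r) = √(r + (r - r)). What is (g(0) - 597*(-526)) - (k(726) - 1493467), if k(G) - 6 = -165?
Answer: 1807648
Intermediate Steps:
k(G) = -159 (k(G) = 6 - 165 = -159)
g(r) = √r (g(r) = √(r + 0) = √r)
(g(0) - 597*(-526)) - (k(726) - 1493467) = (√0 - 597*(-526)) - (-159 - 1493467) = (0 + 314022) - 1*(-1493626) = 314022 + 1493626 = 1807648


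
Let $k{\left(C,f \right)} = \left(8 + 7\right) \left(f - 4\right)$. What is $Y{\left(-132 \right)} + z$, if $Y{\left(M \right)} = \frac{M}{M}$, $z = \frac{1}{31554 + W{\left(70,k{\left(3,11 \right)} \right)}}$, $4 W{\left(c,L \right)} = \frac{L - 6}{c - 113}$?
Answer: $\frac{5427361}{5427189} \approx 1.0$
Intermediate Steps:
$k{\left(C,f \right)} = -60 + 15 f$ ($k{\left(C,f \right)} = 15 \left(-4 + f\right) = -60 + 15 f$)
$W{\left(c,L \right)} = \frac{-6 + L}{4 \left(-113 + c\right)}$ ($W{\left(c,L \right)} = \frac{\left(L - 6\right) \frac{1}{c - 113}}{4} = \frac{\left(-6 + L\right) \frac{1}{-113 + c}}{4} = \frac{\frac{1}{-113 + c} \left(-6 + L\right)}{4} = \frac{-6 + L}{4 \left(-113 + c\right)}$)
$z = \frac{172}{5427189}$ ($z = \frac{1}{31554 + \frac{-6 + \left(-60 + 15 \cdot 11\right)}{4 \left(-113 + 70\right)}} = \frac{1}{31554 + \frac{-6 + \left(-60 + 165\right)}{4 \left(-43\right)}} = \frac{1}{31554 + \frac{1}{4} \left(- \frac{1}{43}\right) \left(-6 + 105\right)} = \frac{1}{31554 + \frac{1}{4} \left(- \frac{1}{43}\right) 99} = \frac{1}{31554 - \frac{99}{172}} = \frac{1}{\frac{5427189}{172}} = \frac{172}{5427189} \approx 3.1692 \cdot 10^{-5}$)
$Y{\left(M \right)} = 1$
$Y{\left(-132 \right)} + z = 1 + \frac{172}{5427189} = \frac{5427361}{5427189}$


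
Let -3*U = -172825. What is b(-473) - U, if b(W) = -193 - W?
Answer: -171985/3 ≈ -57328.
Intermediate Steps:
U = 172825/3 (U = -⅓*(-172825) = 172825/3 ≈ 57608.)
b(-473) - U = (-193 - 1*(-473)) - 1*172825/3 = (-193 + 473) - 172825/3 = 280 - 172825/3 = -171985/3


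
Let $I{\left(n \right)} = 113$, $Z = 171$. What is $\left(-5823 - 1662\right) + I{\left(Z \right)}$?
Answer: $-7372$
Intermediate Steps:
$\left(-5823 - 1662\right) + I{\left(Z \right)} = \left(-5823 - 1662\right) + 113 = -7485 + 113 = -7372$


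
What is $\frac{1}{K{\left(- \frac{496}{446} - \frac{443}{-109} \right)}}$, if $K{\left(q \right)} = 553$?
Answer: $\frac{1}{553} \approx 0.0018083$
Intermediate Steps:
$\frac{1}{K{\left(- \frac{496}{446} - \frac{443}{-109} \right)}} = \frac{1}{553}$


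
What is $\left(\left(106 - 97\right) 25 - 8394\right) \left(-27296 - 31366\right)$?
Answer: $479209878$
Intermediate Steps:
$\left(\left(106 - 97\right) 25 - 8394\right) \left(-27296 - 31366\right) = \left(9 \cdot 25 - 8394\right) \left(-58662\right) = \left(225 - 8394\right) \left(-58662\right) = \left(-8169\right) \left(-58662\right) = 479209878$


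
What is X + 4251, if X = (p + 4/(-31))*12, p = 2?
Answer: 132477/31 ≈ 4273.5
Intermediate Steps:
X = 696/31 (X = (2 + 4/(-31))*12 = (2 + 4*(-1/31))*12 = (2 - 4/31)*12 = (58/31)*12 = 696/31 ≈ 22.452)
X + 4251 = 696/31 + 4251 = 132477/31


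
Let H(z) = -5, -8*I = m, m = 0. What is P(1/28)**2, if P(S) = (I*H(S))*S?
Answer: 0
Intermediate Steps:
I = 0 (I = -1/8*0 = 0)
P(S) = 0 (P(S) = (0*(-5))*S = 0*S = 0)
P(1/28)**2 = 0**2 = 0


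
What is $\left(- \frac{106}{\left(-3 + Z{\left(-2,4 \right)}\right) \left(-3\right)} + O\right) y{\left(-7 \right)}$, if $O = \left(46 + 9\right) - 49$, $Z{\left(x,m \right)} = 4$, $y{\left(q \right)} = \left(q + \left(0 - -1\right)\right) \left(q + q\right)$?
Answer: $3472$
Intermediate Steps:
$y{\left(q \right)} = 2 q \left(1 + q\right)$ ($y{\left(q \right)} = \left(q + \left(0 + 1\right)\right) 2 q = \left(q + 1\right) 2 q = \left(1 + q\right) 2 q = 2 q \left(1 + q\right)$)
$O = 6$ ($O = 55 - 49 = 6$)
$\left(- \frac{106}{\left(-3 + Z{\left(-2,4 \right)}\right) \left(-3\right)} + O\right) y{\left(-7 \right)} = \left(- \frac{106}{\left(-3 + 4\right) \left(-3\right)} + 6\right) 2 \left(-7\right) \left(1 - 7\right) = \left(- \frac{106}{1 \left(-3\right)} + 6\right) 2 \left(-7\right) \left(-6\right) = \left(- \frac{106}{-3} + 6\right) 84 = \left(\left(-106\right) \left(- \frac{1}{3}\right) + 6\right) 84 = \left(\frac{106}{3} + 6\right) 84 = \frac{124}{3} \cdot 84 = 3472$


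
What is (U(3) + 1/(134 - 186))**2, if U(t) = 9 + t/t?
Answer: 269361/2704 ≈ 99.616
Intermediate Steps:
U(t) = 10 (U(t) = 9 + 1 = 10)
(U(3) + 1/(134 - 186))**2 = (10 + 1/(134 - 186))**2 = (10 + 1/(-52))**2 = (10 - 1/52)**2 = (519/52)**2 = 269361/2704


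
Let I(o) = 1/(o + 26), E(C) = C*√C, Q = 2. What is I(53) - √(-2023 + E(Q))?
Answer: 1/79 - √(-2023 + 2*√2) ≈ 0.012658 - 44.946*I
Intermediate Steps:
E(C) = C^(3/2)
I(o) = 1/(26 + o)
I(53) - √(-2023 + E(Q)) = 1/(26 + 53) - √(-2023 + 2^(3/2)) = 1/79 - √(-2023 + 2*√2)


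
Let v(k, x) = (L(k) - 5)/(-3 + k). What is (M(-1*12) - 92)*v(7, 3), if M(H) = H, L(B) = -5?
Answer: 260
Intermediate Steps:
v(k, x) = -10/(-3 + k) (v(k, x) = (-5 - 5)/(-3 + k) = -10/(-3 + k))
(M(-1*12) - 92)*v(7, 3) = (-1*12 - 92)*(-10/(-3 + 7)) = (-12 - 92)*(-10/4) = -(-1040)/4 = -104*(-5/2) = 260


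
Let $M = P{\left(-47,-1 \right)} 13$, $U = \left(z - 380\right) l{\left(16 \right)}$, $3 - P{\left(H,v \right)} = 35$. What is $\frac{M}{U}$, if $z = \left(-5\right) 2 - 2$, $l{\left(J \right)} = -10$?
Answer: $- \frac{26}{245} \approx -0.10612$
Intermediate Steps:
$z = -12$ ($z = -10 - 2 = -12$)
$P{\left(H,v \right)} = -32$ ($P{\left(H,v \right)} = 3 - 35 = -32$)
$U = 3920$ ($U = \left(-12 - 380\right) \left(-10\right) = \left(-392\right) \left(-10\right) = 3920$)
$M = -416$ ($M = \left(-32\right) 13 = -416$)
$\frac{M}{U} = - \frac{416}{3920} = \left(-416\right) \frac{1}{3920} = - \frac{26}{245}$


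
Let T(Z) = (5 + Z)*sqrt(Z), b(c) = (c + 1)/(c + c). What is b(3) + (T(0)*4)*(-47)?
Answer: 2/3 ≈ 0.66667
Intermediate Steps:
b(c) = (1 + c)/(2*c) (b(c) = (1 + c)/((2*c)) = (1 + c)*(1/(2*c)) = (1 + c)/(2*c))
T(Z) = sqrt(Z)*(5 + Z)
b(3) + (T(0)*4)*(-47) = (1/2)*(1 + 3)/3 + ((sqrt(0)*(5 + 0))*4)*(-47) = (1/2)*(1/3)*4 + ((0*5)*4)*(-47) = 2/3 + (0*4)*(-47) = 2/3 + 0*(-47) = 2/3 + 0 = 2/3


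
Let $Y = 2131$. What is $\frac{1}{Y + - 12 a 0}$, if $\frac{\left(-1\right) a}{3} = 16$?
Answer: $\frac{1}{2131} \approx 0.00046926$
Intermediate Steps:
$a = -48$ ($a = \left(-3\right) 16 = -48$)
$\frac{1}{Y + - 12 a 0} = \frac{1}{2131 + \left(-12\right) \left(-48\right) 0} = \frac{1}{2131 + 576 \cdot 0} = \frac{1}{2131 + 0} = \frac{1}{2131}$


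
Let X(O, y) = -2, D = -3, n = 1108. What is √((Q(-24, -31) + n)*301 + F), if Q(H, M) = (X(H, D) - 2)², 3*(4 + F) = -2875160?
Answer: 10*I*√55806/3 ≈ 787.44*I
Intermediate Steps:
F = -2875172/3 (F = -4 + (⅓)*(-2875160) = -4 - 2875160/3 = -2875172/3 ≈ -9.5839e+5)
Q(H, M) = 16 (Q(H, M) = (-2 - 2)² = (-4)² = 16)
√((Q(-24, -31) + n)*301 + F) = √((16 + 1108)*301 - 2875172/3) = √(1124*301 - 2875172/3) = √(338324 - 2875172/3) = √(-1860200/3) = 10*I*√55806/3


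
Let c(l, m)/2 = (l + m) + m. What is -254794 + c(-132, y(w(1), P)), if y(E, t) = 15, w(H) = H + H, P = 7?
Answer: -254998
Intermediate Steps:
w(H) = 2*H
c(l, m) = 2*l + 4*m (c(l, m) = 2*((l + m) + m) = 2*(l + 2*m) = 2*l + 4*m)
-254794 + c(-132, y(w(1), P)) = -254794 + (2*(-132) + 4*15) = -254794 + (-264 + 60) = -254794 - 204 = -254998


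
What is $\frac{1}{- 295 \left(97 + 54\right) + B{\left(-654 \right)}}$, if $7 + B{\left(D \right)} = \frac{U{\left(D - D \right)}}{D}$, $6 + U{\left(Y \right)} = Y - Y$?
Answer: $- \frac{109}{4856167} \approx -2.2446 \cdot 10^{-5}$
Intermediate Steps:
$U{\left(Y \right)} = -6$ ($U{\left(Y \right)} = -6 + \left(Y - Y\right) = -6 + 0 = -6$)
$B{\left(D \right)} = -7 - \frac{6}{D}$
$\frac{1}{- 295 \left(97 + 54\right) + B{\left(-654 \right)}} = \frac{1}{- 295 \left(97 + 54\right) - \left(7 + \frac{6}{-654}\right)} = \frac{1}{\left(-295\right) 151 - \frac{762}{109}} = \frac{1}{-44545 + \left(-7 + \frac{1}{109}\right)} = \frac{1}{-44545 - \frac{762}{109}} = \frac{1}{- \frac{4856167}{109}} = - \frac{109}{4856167}$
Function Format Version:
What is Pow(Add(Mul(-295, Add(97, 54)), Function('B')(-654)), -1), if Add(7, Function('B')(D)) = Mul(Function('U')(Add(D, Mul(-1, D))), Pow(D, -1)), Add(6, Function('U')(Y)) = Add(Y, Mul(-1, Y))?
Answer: Rational(-109, 4856167) ≈ -2.2446e-5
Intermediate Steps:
Function('U')(Y) = -6 (Function('U')(Y) = Add(-6, Add(Y, Mul(-1, Y))) = Add(-6, 0) = -6)
Function('B')(D) = Add(-7, Mul(-6, Pow(D, -1)))
Pow(Add(Mul(-295, Add(97, 54)), Function('B')(-654)), -1) = Pow(Add(Mul(-295, Add(97, 54)), Add(-7, Mul(-6, Pow(-654, -1)))), -1) = Pow(Add(Mul(-295, 151), Add(-7, Mul(-6, Rational(-1, 654)))), -1) = Pow(Add(-44545, Add(-7, Rational(1, 109))), -1) = Pow(Add(-44545, Rational(-762, 109)), -1) = Pow(Rational(-4856167, 109), -1) = Rational(-109, 4856167)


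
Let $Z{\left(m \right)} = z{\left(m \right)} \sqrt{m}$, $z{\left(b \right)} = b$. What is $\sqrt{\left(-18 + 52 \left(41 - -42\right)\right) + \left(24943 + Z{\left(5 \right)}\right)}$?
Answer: $\sqrt{29241 + 5 \sqrt{5}} \approx 171.03$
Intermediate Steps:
$Z{\left(m \right)} = m^{\frac{3}{2}}$ ($Z{\left(m \right)} = m \sqrt{m} = m^{\frac{3}{2}}$)
$\sqrt{\left(-18 + 52 \left(41 - -42\right)\right) + \left(24943 + Z{\left(5 \right)}\right)} = \sqrt{\left(-18 + 52 \left(41 - -42\right)\right) + \left(24943 + 5^{\frac{3}{2}}\right)} = \sqrt{\left(-18 + 52 \left(41 + 42\right)\right) + \left(24943 + 5 \sqrt{5}\right)} = \sqrt{\left(-18 + 52 \cdot 83\right) + \left(24943 + 5 \sqrt{5}\right)} = \sqrt{\left(-18 + 4316\right) + \left(24943 + 5 \sqrt{5}\right)} = \sqrt{4298 + \left(24943 + 5 \sqrt{5}\right)} = \sqrt{29241 + 5 \sqrt{5}}$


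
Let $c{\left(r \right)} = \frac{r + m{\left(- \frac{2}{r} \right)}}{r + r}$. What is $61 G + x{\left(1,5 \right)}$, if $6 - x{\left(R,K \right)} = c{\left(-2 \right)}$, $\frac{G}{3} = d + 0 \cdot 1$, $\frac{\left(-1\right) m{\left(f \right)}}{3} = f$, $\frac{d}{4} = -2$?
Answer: $- \frac{5837}{4} \approx -1459.3$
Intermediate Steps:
$d = -8$ ($d = 4 \left(-2\right) = -8$)
$m{\left(f \right)} = - 3 f$
$G = -24$ ($G = 3 \left(-8 + 0 \cdot 1\right) = 3 \left(-8 + 0\right) = 3 \left(-8\right) = -24$)
$c{\left(r \right)} = \frac{r + \frac{6}{r}}{2 r}$ ($c{\left(r \right)} = \frac{r - 3 \left(- \frac{2}{r}\right)}{r + r} = \frac{r + \frac{6}{r}}{2 r}$)
$x{\left(R,K \right)} = \frac{19}{4}$ ($x{\left(R,K \right)} = 6 - \left(\frac{1}{2} + \frac{3}{4}\right) = 6 - \frac{5}{4} = \frac{19}{4}$)
$61 G + x{\left(1,5 \right)} = 61 \left(-24\right) + \frac{19}{4} = -1464 + \frac{19}{4} = - \frac{5837}{4}$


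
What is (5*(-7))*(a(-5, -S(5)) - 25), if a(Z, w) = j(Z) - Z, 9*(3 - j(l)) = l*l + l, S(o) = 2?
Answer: 6055/9 ≈ 672.78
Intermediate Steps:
j(l) = 3 - l/9 - l²/9 (j(l) = 3 - (l*l + l)/9 = 3 - (l² + l)/9 = 3 - (l + l²)/9 = 3 + (-l/9 - l²/9) = 3 - l/9 - l²/9)
a(Z, w) = 3 - 10*Z/9 - Z²/9 (a(Z, w) = (3 - Z/9 - Z²/9) - Z = 3 - 10*Z/9 - Z²/9)
(5*(-7))*(a(-5, -S(5)) - 25) = (5*(-7))*((3 - 10/9*(-5) - ⅑*(-5)²) - 25) = -35*((3 + 50/9 - ⅑*25) - 25) = -35*((3 + 50/9 - 25/9) - 25) = -35*(52/9 - 25) = -35*(-173/9) = 6055/9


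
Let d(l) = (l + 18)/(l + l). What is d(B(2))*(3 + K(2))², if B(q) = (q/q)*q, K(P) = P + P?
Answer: 245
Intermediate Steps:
K(P) = 2*P
B(q) = q (B(q) = 1*q = q)
d(l) = (18 + l)/(2*l) (d(l) = (18 + l)/((2*l)) = (18 + l)*(1/(2*l)) = (18 + l)/(2*l))
d(B(2))*(3 + K(2))² = ((½)*(18 + 2)/2)*(3 + 2*2)² = ((½)*(½)*20)*(3 + 4)² = 5*7² = 5*49 = 245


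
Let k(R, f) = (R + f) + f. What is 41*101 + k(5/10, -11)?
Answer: 8239/2 ≈ 4119.5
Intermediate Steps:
k(R, f) = R + 2*f
41*101 + k(5/10, -11) = 41*101 + (5/10 + 2*(-11)) = 4141 + (5*(1/10) - 22) = 4141 + (1/2 - 22) = 4141 - 43/2 = 8239/2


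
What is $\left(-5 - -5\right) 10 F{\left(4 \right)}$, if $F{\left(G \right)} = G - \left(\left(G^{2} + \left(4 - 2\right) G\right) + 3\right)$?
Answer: $0$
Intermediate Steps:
$F{\left(G \right)} = -3 - G - G^{2}$ ($F{\left(G \right)} = G - \left(\left(G^{2} + \left(4 - 2\right) G\right) + 3\right) = G - \left(\left(G^{2} + 2 G\right) + 3\right) = G - \left(3 + G^{2} + 2 G\right) = -3 - G - G^{2}$)
$\left(-5 - -5\right) 10 F{\left(4 \right)} = \left(-5 - -5\right) 10 \left(-3 - 4 - 4^{2}\right) = \left(-5 + 5\right) 10 \left(-3 - 4 - 16\right) = 0 \cdot 10 \left(-3 - 4 - 16\right) = 0 \left(-23\right) = 0$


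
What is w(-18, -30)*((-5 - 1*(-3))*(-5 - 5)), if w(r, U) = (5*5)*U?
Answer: -15000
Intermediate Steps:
w(r, U) = 25*U
w(-18, -30)*((-5 - 1*(-3))*(-5 - 5)) = (25*(-30))*((-5 - 1*(-3))*(-5 - 5)) = -750*(-5 + 3)*(-10) = -(-1500)*(-10) = -750*20 = -15000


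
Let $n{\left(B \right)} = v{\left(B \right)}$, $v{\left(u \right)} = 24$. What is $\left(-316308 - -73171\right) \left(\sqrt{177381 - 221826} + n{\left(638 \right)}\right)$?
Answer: $-5835288 - 243137 i \sqrt{44445} \approx -5.8353 \cdot 10^{6} - 5.1258 \cdot 10^{7} i$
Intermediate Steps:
$n{\left(B \right)} = 24$
$\left(-316308 - -73171\right) \left(\sqrt{177381 - 221826} + n{\left(638 \right)}\right) = \left(-316308 - -73171\right) \left(\sqrt{177381 - 221826} + 24\right) = \left(-316308 + \left(-82022 + 155193\right)\right) \left(\sqrt{-44445} + 24\right) = \left(-316308 + 73171\right) \left(i \sqrt{44445} + 24\right) = - 243137 \left(24 + i \sqrt{44445}\right) = -5835288 - 243137 i \sqrt{44445}$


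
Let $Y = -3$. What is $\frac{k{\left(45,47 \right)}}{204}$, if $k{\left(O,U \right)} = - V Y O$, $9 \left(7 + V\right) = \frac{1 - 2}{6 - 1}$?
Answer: $- \frac{79}{17} \approx -4.6471$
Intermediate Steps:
$V = - \frac{316}{45}$ ($V = -7 + \frac{\left(1 - 2\right) \frac{1}{6 - 1}}{9} = -7 + \frac{\left(-1\right) \frac{1}{5}}{9} = -7 + \frac{1}{9} \left(- \frac{1}{5}\right) = -7 - \frac{1}{45} = - \frac{316}{45} \approx -7.0222$)
$k{\left(O,U \right)} = - \frac{316 O}{15}$ ($k{\left(O,U \right)} = - \left(- \frac{316}{45}\right) \left(-3\right) O = - \frac{316 O}{15}$)
$\frac{k{\left(45,47 \right)}}{204} = \frac{\left(- \frac{316}{15}\right) 45}{204} = \left(-948\right) \frac{1}{204} = - \frac{79}{17}$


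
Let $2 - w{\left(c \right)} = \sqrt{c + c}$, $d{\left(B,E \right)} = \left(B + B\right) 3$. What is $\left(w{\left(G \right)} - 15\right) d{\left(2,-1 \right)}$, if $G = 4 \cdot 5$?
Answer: $-156 - 24 \sqrt{10} \approx -231.89$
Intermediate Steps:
$G = 20$
$d{\left(B,E \right)} = 6 B$ ($d{\left(B,E \right)} = 2 B 3 = 6 B$)
$w{\left(c \right)} = 2 - \sqrt{2} \sqrt{c}$ ($w{\left(c \right)} = 2 - \sqrt{c + c} = 2 - \sqrt{2 c} = 2 - \sqrt{2} \sqrt{c}$)
$\left(w{\left(G \right)} - 15\right) d{\left(2,-1 \right)} = \left(\left(2 - \sqrt{2} \sqrt{20}\right) - 15\right) 6 \cdot 2 = \left(\left(2 - \sqrt{2} \cdot 2 \sqrt{5}\right) - 15\right) 12 = \left(\left(2 - 2 \sqrt{10}\right) - 15\right) 12 = \left(-13 - 2 \sqrt{10}\right) 12 = -156 - 24 \sqrt{10}$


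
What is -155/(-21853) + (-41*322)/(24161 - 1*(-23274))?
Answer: -281150881/1036597055 ≈ -0.27122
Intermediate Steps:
-155/(-21853) + (-41*322)/(24161 - 1*(-23274)) = -155*(-1/21853) - 13202/(24161 + 23274) = 155/21853 - 13202/47435 = -281150881/1036597055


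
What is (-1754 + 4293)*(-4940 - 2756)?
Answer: -19540144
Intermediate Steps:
(-1754 + 4293)*(-4940 - 2756) = 2539*(-7696) = -19540144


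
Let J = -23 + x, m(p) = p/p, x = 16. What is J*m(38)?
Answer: -7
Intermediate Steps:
m(p) = 1
J = -7 (J = -23 + 16 = -7)
J*m(38) = -7*1 = -7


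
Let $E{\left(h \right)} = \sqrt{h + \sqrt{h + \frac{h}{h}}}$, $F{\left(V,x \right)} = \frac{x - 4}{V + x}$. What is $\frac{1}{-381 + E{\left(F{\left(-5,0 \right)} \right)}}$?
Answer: $- \frac{1}{381 - \sqrt{\frac{4}{5} + \frac{3 \sqrt{5}}{5}}} \approx -0.0026348$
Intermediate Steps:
$F{\left(V,x \right)} = \frac{-4 + x}{V + x}$
$E{\left(h \right)} = \sqrt{h + \sqrt{1 + h}}$ ($E{\left(h \right)} = \sqrt{h + \sqrt{h + 1}} = \sqrt{h + \sqrt{1 + h}}$)
$\frac{1}{-381 + E{\left(F{\left(-5,0 \right)} \right)}} = \frac{1}{-381 + \sqrt{\frac{-4 + 0}{-5 + 0} + \sqrt{1 + \frac{-4 + 0}{-5 + 0}}}} = \frac{1}{-381 + \sqrt{\frac{1}{-5} \left(-4\right) + \sqrt{1 + \frac{1}{-5} \left(-4\right)}}} = \frac{1}{-381 + \sqrt{\left(- \frac{1}{5}\right) \left(-4\right) + \sqrt{1 - - \frac{4}{5}}}} = \frac{1}{-381 + \sqrt{\frac{4}{5} + \sqrt{1 + \frac{4}{5}}}} = \frac{1}{-381 + \sqrt{\frac{4}{5} + \sqrt{\frac{9}{5}}}} = \frac{1}{-381 + \sqrt{\frac{4}{5} + \frac{3 \sqrt{5}}{5}}}$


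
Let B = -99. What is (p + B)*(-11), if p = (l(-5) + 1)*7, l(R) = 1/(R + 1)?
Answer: 4125/4 ≈ 1031.3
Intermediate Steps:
l(R) = 1/(1 + R)
p = 21/4 (p = (1/(1 - 5) + 1)*7 = (1/(-4) + 1)*7 = (-1/4 + 1)*7 = (3/4)*7 = 21/4 ≈ 5.2500)
(p + B)*(-11) = (21/4 - 99)*(-11) = -375/4*(-11) = 4125/4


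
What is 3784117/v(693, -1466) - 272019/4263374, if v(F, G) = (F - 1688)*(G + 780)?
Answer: 3986858505482/727512797795 ≈ 5.4801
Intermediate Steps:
v(F, G) = (-1688 + F)*(780 + G)
3784117/v(693, -1466) - 272019/4263374 = 3784117/(-1316640 - 1688*(-1466) + 780*693 + 693*(-1466)) - 272019/4263374 = 3784117/(-1316640 + 2474608 + 540540 - 1015938) - 272019*1/4263374 = 3784117/682570 - 272019/4263374 = 3986858505482/727512797795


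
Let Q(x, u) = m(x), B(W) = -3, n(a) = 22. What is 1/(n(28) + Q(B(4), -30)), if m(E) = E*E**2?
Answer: -1/5 ≈ -0.20000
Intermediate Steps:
m(E) = E**3
Q(x, u) = x**3
1/(n(28) + Q(B(4), -30)) = 1/(22 + (-3)**3) = 1/(22 - 27) = 1/(-5) = -1/5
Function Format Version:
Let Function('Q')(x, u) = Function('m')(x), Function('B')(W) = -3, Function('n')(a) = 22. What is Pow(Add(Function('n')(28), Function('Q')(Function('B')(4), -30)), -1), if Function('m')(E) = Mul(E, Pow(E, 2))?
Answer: Rational(-1, 5) ≈ -0.20000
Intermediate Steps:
Function('m')(E) = Pow(E, 3)
Function('Q')(x, u) = Pow(x, 3)
Pow(Add(Function('n')(28), Function('Q')(Function('B')(4), -30)), -1) = Pow(Add(22, Pow(-3, 3)), -1) = Pow(Add(22, -27), -1) = Pow(-5, -1) = Rational(-1, 5)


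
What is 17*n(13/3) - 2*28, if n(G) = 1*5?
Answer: 29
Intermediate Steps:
n(G) = 5
17*n(13/3) - 2*28 = 17*5 - 2*28 = 85 - 56 = 29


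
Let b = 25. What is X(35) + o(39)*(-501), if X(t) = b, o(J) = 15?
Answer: -7490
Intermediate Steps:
X(t) = 25
X(35) + o(39)*(-501) = 25 + 15*(-501) = 25 - 7515 = -7490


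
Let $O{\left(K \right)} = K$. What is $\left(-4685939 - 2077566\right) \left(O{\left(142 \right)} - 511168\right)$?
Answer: $3456326906130$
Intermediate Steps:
$\left(-4685939 - 2077566\right) \left(O{\left(142 \right)} - 511168\right) = \left(-4685939 - 2077566\right) \left(142 - 511168\right) = \left(-6763505\right) \left(-511026\right) = 3456326906130$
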